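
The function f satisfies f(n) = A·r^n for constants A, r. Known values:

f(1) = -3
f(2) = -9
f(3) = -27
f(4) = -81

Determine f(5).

-243

Consecutive ratio: -9/(-3) = 3, and -27/(-9) = 3, so r = 3.
Then A·3^1 = -3 gives A = -1, and f(n) = -1·3^n.
f(5) = -1·3^5 = -243.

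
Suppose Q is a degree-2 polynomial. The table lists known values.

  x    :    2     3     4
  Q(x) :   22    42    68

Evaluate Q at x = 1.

Write Q(x) = ax² + bx + c; the 3 given values yield a linear system in the 3 coefficients.
Solving, Q(x) = 3x² + 5x.
Then Q(1) = 8.

8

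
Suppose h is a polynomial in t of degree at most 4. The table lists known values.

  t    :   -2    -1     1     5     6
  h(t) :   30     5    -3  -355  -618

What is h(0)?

0

Write h(t) = at^4 + bt³ + ct² + dt + e; the 5 given values yield a linear system in the 5 coefficients.
Solving, the leading coefficient vanishes, and h(t) = -3t³ + t² - t.
The constant term is h(0) = 0.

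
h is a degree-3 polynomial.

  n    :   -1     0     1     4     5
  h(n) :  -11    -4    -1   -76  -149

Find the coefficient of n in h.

Write h(n) = an³ + bn² + cn + d; the 5 given values yield a linear system in the 4 coefficients.
Solving, h(n) = -n³ - 2n² + 6n - 4.
The coefficient of n is 6.

6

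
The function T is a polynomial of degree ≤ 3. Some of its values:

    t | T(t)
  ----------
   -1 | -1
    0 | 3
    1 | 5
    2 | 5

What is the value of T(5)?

First differences: 4, 2, 0. Second differences: -2, -2.
Level-2 differences are constant, so T has degree 2.
Fitting a degree-2 polynomial gives T(t) = -t² + 3t + 3.
Then T(5) = -7.

-7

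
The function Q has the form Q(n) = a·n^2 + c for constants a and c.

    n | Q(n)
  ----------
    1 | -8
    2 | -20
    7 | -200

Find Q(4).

-68

From Q(1) = -8 and Q(2) = -20: 1a + c = -8 and 4a + c = -20.
Subtracting: 3a = -12, so a = -4; then c = -8 − (-4)·1 = -4.
So Q(n) = -4n² − 4, and Q(4) = -68.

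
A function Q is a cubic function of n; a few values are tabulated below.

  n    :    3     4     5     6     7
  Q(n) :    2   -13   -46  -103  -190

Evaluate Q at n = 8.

-313

Write Q(n) = an³ + bn² + cn + d; the 5 given values yield a linear system in the 4 coefficients.
Solving, Q(n) = -n³ + 3n² + n - 1.
Then Q(8) = -313.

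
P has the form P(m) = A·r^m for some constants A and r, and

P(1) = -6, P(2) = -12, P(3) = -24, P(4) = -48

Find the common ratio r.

2

Consecutive ratio: -12/(-6) = 2, and -24/(-12) = 2, so r = 2.
Then A·2^1 = -6 gives A = -3, and P(m) = -3·2^m.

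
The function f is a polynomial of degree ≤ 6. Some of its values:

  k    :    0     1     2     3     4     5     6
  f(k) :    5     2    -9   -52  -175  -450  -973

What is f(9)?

First differences: -3, -11, -43, -123, -275, -523. Second differences: -8, -32, -80, -152, -248. Third differences: -24, -48, -72, -96. Fourth differences: -24, -24, -24.
Level-4 differences are constant, so f has degree 4.
Fitting a degree-4 polynomial gives f(k) = -k^4 + 2k³ - 3k² - k + 5.
Then f(9) = -5350.

-5350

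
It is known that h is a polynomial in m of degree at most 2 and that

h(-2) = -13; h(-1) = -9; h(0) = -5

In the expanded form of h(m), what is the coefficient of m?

4

Write h(m) = am² + bm + c; the 3 given values yield a linear system in the 3 coefficients.
Solving, the leading coefficient vanishes, and h(m) = 4m - 5.
The coefficient of m is 4.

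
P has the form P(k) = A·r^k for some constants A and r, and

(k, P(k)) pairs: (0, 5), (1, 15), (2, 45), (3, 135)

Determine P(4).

Consecutive ratio: 15/5 = 3, and 45/15 = 3, so r = 3.
Then A·3^0 = 5 gives A = 5, and P(k) = 5·3^k.
P(4) = 5·3^4 = 405.

405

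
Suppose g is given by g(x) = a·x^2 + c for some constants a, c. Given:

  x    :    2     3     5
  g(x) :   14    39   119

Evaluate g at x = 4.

74

From g(2) = 14 and g(3) = 39: 4a + c = 14 and 9a + c = 39.
Subtracting: 5a = 25, so a = 5; then c = 14 − 5·4 = -6.
So g(x) = 5x² − 6, and g(4) = 74.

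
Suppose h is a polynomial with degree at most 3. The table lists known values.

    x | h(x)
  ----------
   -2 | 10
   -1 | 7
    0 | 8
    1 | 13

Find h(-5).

Write h(x) = ax³ + bx² + cx + d; the 4 given values yield a linear system in the 4 coefficients.
Solving, the leading coefficient vanishes, and h(x) = 2x² + 3x + 8.
Then h(-5) = 43.

43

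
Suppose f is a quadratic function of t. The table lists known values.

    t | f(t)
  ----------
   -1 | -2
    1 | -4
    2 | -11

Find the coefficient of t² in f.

-2

Write f(t) = at² + bt + c; the 3 given values yield a linear system in the 3 coefficients.
Solving, f(t) = -2t² - t - 1.
The coefficient of t² is -2.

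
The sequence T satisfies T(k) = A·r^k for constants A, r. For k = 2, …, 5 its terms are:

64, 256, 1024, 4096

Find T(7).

65536

Consecutive ratio: 256/64 = 4, and 1024/256 = 4, so r = 4.
Then A·4^2 = 64 gives A = 4, and T(k) = 4·4^k.
T(7) = 4·4^7 = 65536.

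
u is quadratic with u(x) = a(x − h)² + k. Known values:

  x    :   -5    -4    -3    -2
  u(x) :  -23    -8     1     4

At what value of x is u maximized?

-2

First differences 15, 9, 3; second difference -6 = 2a, so a = -3.
Expanding, the x-coefficient is −2ah = 6h; matching it to the data gives h = -2, and then k = 4.
So u(x) = -3(x + 2)² + 4.
Hence h = -2.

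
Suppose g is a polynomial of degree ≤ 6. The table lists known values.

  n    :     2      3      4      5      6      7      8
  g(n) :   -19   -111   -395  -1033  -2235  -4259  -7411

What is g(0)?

-3

First differences: -92, -284, -638, -1202, -2024, -3152. Second differences: -192, -354, -564, -822, -1128. Third differences: -162, -210, -258, -306. Fourth differences: -48, -48, -48.
Level-4 differences are constant, so g has degree 4.
Fitting a degree-4 polynomial gives g(n) = -2n^4 + n³ + 5n² - 6n - 3.
The constant term is g(0) = -3.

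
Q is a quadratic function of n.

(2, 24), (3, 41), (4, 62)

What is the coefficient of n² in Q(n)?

2

Write Q(n) = an² + bn + c; the 3 given values yield a linear system in the 3 coefficients.
Solving, Q(n) = 2n² + 7n + 2.
The coefficient of n² is 2.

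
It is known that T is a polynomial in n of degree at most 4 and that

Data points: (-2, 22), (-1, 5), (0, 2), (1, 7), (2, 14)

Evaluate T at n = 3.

17

First differences: -17, -3, 5, 7. Second differences: 14, 8, 2. Third differences: -6, -6.
Level-3 differences are constant, so T has degree 3.
Fitting a degree-3 polynomial gives T(n) = -n³ + 4n² + 2n + 2.
Then T(3) = 17.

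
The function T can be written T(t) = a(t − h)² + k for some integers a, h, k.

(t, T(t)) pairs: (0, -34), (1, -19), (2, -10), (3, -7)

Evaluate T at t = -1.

-55

First differences 15, 9, 3; second difference -6 = 2a, so a = -3.
Expanding, the t-coefficient is −2ah = 6h; matching it to the data gives h = 3, and then k = -7.
So T(t) = -3(t − 3)² − 7.
T(-1) = -3·(-4)² − 7 = -55.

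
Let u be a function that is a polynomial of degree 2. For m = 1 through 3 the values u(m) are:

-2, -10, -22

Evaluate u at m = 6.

-82

Write u(m) = am² + bm + c; the 3 given values yield a linear system in the 3 coefficients.
Solving, u(m) = -2m² - 2m + 2.
Then u(6) = -82.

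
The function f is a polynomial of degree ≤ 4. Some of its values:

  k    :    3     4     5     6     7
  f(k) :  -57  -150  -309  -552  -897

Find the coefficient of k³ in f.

First differences: -93, -159, -243, -345. Second differences: -66, -84, -102. Third differences: -18, -18.
Level-3 differences are constant, so f has degree 3.
Fitting a degree-3 polynomial gives f(k) = -3k³ + 3k² - 3k + 6.
The coefficient of k³ is -3.

-3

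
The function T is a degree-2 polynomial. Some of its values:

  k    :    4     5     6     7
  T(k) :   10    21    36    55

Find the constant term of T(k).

6

First differences: 11, 15, 19. Second differences: 4, 4.
Level-2 differences are constant, so T has degree 2.
Fitting a degree-2 polynomial gives T(k) = 2k² - 7k + 6.
The constant term is T(0) = 6.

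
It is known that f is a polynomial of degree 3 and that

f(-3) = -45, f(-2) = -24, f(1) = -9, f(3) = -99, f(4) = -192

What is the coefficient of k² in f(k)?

Write f(k) = ak³ + bk² + ck + d; the 5 given values yield a linear system in the 4 coefficients.
Solving, f(k) = -k³ - 8k².
The coefficient of k² is -8.

-8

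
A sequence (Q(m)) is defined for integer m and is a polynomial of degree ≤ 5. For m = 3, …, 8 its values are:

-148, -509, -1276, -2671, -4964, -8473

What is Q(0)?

-1

Write Q(m) = am^5 + bm^4 + cm³ + dm² + em + p; the 6 given values yield a linear system in the 6 coefficients.
Solving, the leading coefficient vanishes, and Q(m) = -2m^4 - m³ + 3m² + 5m - 1.
The constant term is Q(0) = -1.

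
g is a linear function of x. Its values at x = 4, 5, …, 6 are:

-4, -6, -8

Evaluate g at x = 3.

-2

First differences: -2, -2.
Level-1 differences are constant, so g has degree 1.
Fitting a degree-1 polynomial gives g(x) = -2x + 4.
Then g(3) = -2.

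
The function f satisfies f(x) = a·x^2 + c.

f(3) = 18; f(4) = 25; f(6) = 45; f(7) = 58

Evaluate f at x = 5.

34

From f(3) = 18 and f(4) = 25: 9a + c = 18 and 16a + c = 25.
Subtracting: 7a = 7, so a = 1; then c = 18 − 1·9 = 9.
So f(x) = 1x² + 9, and f(5) = 34.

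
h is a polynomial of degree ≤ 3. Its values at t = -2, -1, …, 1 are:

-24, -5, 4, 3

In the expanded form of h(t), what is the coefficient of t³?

Write h(t) = at³ + bt² + ct + d; the 4 given values yield a linear system in the 4 coefficients.
Solving, the leading coefficient vanishes, and h(t) = -5t² + 4t + 4.
The coefficient of t³ is 0.

0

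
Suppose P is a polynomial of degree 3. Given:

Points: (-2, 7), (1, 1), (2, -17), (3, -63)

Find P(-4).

91

Write P(t) = at³ + bt² + ct + d; the 4 given values yield a linear system in the 4 coefficients.
Solving, P(t) = -2t³ - 2t² + 2t + 3.
Then P(-4) = 91.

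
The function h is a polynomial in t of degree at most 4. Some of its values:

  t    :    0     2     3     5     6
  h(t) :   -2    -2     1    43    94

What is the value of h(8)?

286

Write h(t) = at^4 + bt³ + ct² + dt + e; the 5 given values yield a linear system in the 5 coefficients.
Solving, the leading coefficient vanishes, and h(t) = t³ - 4t² + 4t - 2.
Then h(8) = 286.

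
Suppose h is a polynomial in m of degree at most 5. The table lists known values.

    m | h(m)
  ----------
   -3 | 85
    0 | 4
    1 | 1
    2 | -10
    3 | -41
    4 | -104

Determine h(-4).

Write h(m) = am^5 + bm^4 + cm³ + dm² + em + p; the 6 given values yield a linear system in the 6 coefficients.
Solving, the top 2 coefficients vanish, and h(m) = -2m³ + 2m² - 3m + 4.
Then h(-4) = 176.

176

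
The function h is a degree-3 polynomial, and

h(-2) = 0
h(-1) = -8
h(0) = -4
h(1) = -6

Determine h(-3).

38

Write h(n) = an³ + bn² + cn + d; the 4 given values yield a linear system in the 4 coefficients.
Solving, h(n) = -3n³ - 3n² + 4n - 4.
Then h(-3) = 38.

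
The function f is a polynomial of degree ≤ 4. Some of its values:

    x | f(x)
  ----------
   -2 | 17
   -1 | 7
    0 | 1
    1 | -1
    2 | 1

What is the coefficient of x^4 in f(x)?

0

Write f(x) = ax^4 + bx³ + cx² + dx + e; the 5 given values yield a linear system in the 5 coefficients.
Solving, the top 2 coefficients vanish, and f(x) = 2x² - 4x + 1.
The coefficient of x^4 is 0.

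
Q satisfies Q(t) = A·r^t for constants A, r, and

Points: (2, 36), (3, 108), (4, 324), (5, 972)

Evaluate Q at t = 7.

Consecutive ratio: 108/36 = 3, and 324/108 = 3, so r = 3.
Then A·3^2 = 36 gives A = 4, and Q(t) = 4·3^t.
Q(7) = 4·3^7 = 8748.

8748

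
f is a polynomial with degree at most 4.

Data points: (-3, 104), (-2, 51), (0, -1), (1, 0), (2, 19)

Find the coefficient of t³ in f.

0

Write f(t) = at^4 + bt³ + ct² + dt + e; the 5 given values yield a linear system in the 5 coefficients.
Solving, the top 2 coefficients vanish, and f(t) = 9t² - 8t - 1.
The coefficient of t³ is 0.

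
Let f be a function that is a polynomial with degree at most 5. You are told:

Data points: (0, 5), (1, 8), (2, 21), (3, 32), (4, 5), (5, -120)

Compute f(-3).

-184

Write f(k) = ak^5 + bk^4 + ck³ + dk² + ek + p; the 6 given values yield a linear system in the 6 coefficients.
Solving, the leading coefficient vanishes, and f(k) = -k^4 + 4k³ + 5.
Then f(-3) = -184.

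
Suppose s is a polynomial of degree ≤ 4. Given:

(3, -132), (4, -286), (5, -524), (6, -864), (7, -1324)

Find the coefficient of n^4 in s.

0

First differences: -154, -238, -340, -460. Second differences: -84, -102, -120. Third differences: -18, -18.
Level-3 differences are constant, so s has degree 3.
Fitting a degree-3 polynomial gives s(n) = -3n³ - 6n² - n + 6.
The coefficient of n^4 is 0.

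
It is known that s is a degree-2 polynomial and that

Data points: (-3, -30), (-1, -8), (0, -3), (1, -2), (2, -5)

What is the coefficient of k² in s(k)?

Write s(k) = ak² + bk + c; the 5 given values yield a linear system in the 3 coefficients.
Solving, s(k) = -2k² + 3k - 3.
The coefficient of k² is -2.

-2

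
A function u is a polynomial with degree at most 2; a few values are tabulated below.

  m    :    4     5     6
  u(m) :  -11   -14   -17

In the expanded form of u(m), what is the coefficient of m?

First differences: -3, -3.
Level-1 differences are constant, so u has degree 1.
Fitting a degree-1 polynomial gives u(m) = -3m + 1.
The coefficient of m is -3.

-3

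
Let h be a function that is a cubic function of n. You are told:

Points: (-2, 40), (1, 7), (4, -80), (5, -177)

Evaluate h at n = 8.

Write h(n) = an³ + bn² + cn + d; the 4 given values yield a linear system in the 4 coefficients.
Solving, h(n) = -2n³ + 3n² - 2n + 8.
Then h(8) = -840.

-840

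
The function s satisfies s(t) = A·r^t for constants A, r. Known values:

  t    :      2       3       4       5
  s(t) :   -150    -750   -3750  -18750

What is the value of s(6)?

-93750

Consecutive ratio: -750/(-150) = 5, and -3750/(-750) = 5, so r = 5.
Then A·5^2 = -150 gives A = -6, and s(t) = -6·5^t.
s(6) = -6·5^6 = -93750.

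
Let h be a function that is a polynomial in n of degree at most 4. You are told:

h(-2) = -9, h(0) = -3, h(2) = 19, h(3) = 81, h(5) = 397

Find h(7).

Write h(n) = an^4 + bn³ + cn² + dn + e; the 5 given values yield a linear system in the 5 coefficients.
Solving, the leading coefficient vanishes, and h(n) = 3n³ + 2n² - 5n - 3.
Then h(7) = 1089.

1089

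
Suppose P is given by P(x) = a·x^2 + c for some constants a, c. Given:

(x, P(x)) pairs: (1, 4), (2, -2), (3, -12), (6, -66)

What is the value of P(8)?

-122

From P(1) = 4 and P(2) = -2: 1a + c = 4 and 4a + c = -2.
Subtracting: 3a = -6, so a = -2; then c = 4 − (-2)·1 = 6.
So P(x) = -2x² + 6, and P(8) = -122.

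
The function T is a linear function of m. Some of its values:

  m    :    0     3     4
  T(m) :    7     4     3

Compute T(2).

5

Write T(m) = am + b; the 3 given values yield a linear system in the 2 coefficients.
Solving, T(m) = -m + 7.
Then T(2) = 5.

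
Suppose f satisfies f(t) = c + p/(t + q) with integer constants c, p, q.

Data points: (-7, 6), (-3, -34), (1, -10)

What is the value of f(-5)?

26

(f(t) − c)(t + q) = p for each data point; the three points give a linear system in c and q, then p follows.
Solving: c = -4, q = 4, p = -30, so f(t) = -4 − 30/(t + 4).
Then f(-5) = -4 − 30/(-1) = 26.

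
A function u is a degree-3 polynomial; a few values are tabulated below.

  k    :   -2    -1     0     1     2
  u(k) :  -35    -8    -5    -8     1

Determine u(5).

Write u(k) = ak³ + bk² + ck + d; the 5 given values yield a linear system in the 4 coefficients.
Solving, u(k) = 3k³ - 3k² - 3k - 5.
Then u(5) = 280.

280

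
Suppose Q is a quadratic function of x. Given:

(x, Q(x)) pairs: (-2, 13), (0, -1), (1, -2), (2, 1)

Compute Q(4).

19

Write Q(x) = ax² + bx + c; the 4 given values yield a linear system in the 3 coefficients.
Solving, Q(x) = 2x² - 3x - 1.
Then Q(4) = 19.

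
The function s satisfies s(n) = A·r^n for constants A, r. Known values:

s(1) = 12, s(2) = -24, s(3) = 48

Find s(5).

Consecutive ratio: -24/12 = -2, and 48/(-24) = -2, so r = -2.
Then A·(-2)^1 = 12 gives A = -6, and s(n) = -6·(-2)^n.
s(5) = -6·(-2)^5 = 192.

192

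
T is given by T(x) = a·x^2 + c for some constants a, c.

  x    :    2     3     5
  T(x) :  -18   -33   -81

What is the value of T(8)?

From T(2) = -18 and T(3) = -33: 4a + c = -18 and 9a + c = -33.
Subtracting: 5a = -15, so a = -3; then c = -18 − (-3)·4 = -6.
So T(x) = -3x² − 6, and T(8) = -198.

-198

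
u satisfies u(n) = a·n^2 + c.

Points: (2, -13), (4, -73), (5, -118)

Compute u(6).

From u(2) = -13 and u(4) = -73: 4a + c = -13 and 16a + c = -73.
Subtracting: 12a = -60, so a = -5; then c = -13 − (-5)·4 = 7.
So u(n) = -5n² + 7, and u(6) = -173.

-173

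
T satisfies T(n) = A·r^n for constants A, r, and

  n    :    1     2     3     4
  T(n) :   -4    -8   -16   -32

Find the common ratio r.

Consecutive ratio: -8/(-4) = 2, and -16/(-8) = 2, so r = 2.
Then A·2^1 = -4 gives A = -2, and T(n) = -2·2^n.

2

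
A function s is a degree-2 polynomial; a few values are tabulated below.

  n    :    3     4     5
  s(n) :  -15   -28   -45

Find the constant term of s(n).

0

Write s(n) = an² + bn + c; the 3 given values yield a linear system in the 3 coefficients.
Solving, s(n) = -2n² + n.
The constant term is s(0) = 0.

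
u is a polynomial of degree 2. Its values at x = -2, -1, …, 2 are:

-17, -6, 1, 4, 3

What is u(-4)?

-51

Write u(x) = ax² + bx + c; the 5 given values yield a linear system in the 3 coefficients.
Solving, u(x) = -2x² + 5x + 1.
Then u(-4) = -51.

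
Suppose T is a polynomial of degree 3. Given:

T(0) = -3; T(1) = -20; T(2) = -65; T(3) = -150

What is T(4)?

Write T(n) = an³ + bn² + cn + d; the 4 given values yield a linear system in the 4 coefficients.
Solving, T(n) = -2n³ - 8n² - 7n - 3.
Then T(4) = -287.

-287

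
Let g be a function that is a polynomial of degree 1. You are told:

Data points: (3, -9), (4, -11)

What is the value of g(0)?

-3

Write g(m) = am + b; the 2 given values yield a linear system in the 2 coefficients.
Solving, g(m) = -2m - 3.
Then g(0) = -3.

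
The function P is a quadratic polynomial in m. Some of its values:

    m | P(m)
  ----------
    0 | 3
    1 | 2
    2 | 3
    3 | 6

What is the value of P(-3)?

First differences: -1, 1, 3. Second differences: 2, 2.
Level-2 differences are constant, so P has degree 2.
Fitting a degree-2 polynomial gives P(m) = m² - 2m + 3.
Then P(-3) = 18.

18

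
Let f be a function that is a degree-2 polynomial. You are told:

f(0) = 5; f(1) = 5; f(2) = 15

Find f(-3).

Write f(t) = at² + bt + c; the 3 given values yield a linear system in the 3 coefficients.
Solving, f(t) = 5t² - 5t + 5.
Then f(-3) = 65.

65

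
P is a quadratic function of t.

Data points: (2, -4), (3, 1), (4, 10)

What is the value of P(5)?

23

Write P(t) = at² + bt + c; the 3 given values yield a linear system in the 3 coefficients.
Solving, P(t) = 2t² - 5t - 2.
Then P(5) = 23.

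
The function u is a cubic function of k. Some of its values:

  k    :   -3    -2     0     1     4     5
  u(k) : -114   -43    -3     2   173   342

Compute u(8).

1437

Write u(k) = ak³ + bk² + ck + d; the 6 given values yield a linear system in the 4 coefficients.
Solving, u(k) = 3k³ - 2k² + 4k - 3.
Then u(8) = 1437.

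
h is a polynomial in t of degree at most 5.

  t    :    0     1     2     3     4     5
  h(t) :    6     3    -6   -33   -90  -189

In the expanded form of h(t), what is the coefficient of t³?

-2

First differences: -3, -9, -27, -57, -99. Second differences: -6, -18, -30, -42. Third differences: -12, -12, -12.
Level-3 differences are constant, so h has degree 3.
Fitting a degree-3 polynomial gives h(t) = -2t³ + 3t² - 4t + 6.
The coefficient of t³ is -2.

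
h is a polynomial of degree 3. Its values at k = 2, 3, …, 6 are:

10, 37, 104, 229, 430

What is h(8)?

First differences: 27, 67, 125, 201. Second differences: 40, 58, 76. Third differences: 18, 18.
Level-3 differences are constant, so h has degree 3.
Fitting a degree-3 polynomial gives h(k) = 3k³ - 7k² + 5k + 4.
Then h(8) = 1132.

1132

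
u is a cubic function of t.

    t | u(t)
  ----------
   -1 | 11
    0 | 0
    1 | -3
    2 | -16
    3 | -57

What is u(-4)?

272

First differences: -11, -3, -13, -41. Second differences: 8, -10, -28. Third differences: -18, -18.
Level-3 differences are constant, so u has degree 3.
Fitting a degree-3 polynomial gives u(t) = -3t³ + 4t² - 4t.
Then u(-4) = 272.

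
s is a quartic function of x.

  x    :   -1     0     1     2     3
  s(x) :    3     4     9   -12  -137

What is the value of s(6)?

Write s(x) = ax^4 + bx³ + cx² + dx + e; the 5 given values yield a linear system in the 5 coefficients.
Solving, s(x) = -2x^4 - x³ + 4x² + 4x + 4.
Then s(6) = -2636.

-2636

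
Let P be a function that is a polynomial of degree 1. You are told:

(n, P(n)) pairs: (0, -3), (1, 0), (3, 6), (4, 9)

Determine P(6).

Write P(n) = an + b; the 4 given values yield a linear system in the 2 coefficients.
Solving, P(n) = 3n - 3.
Then P(6) = 15.

15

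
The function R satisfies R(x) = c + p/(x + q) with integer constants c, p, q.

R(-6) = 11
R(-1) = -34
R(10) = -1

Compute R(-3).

38

(R(x) − c)(x + q) = p for each data point; the three points give a linear system in c and q, then p follows.
Solving: c = 2, q = 2, p = -36, so R(x) = 2 − 36/(x + 2).
Then R(-3) = 2 − 36/(-1) = 38.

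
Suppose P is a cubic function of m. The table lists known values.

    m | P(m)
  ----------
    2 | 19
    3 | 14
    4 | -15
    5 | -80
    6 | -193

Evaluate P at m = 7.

-366

First differences: -5, -29, -65, -113. Second differences: -24, -36, -48. Third differences: -12, -12.
Level-3 differences are constant, so P has degree 3.
Fitting a degree-3 polynomial gives P(m) = -2m³ + 6m² + 3m + 5.
Then P(7) = -366.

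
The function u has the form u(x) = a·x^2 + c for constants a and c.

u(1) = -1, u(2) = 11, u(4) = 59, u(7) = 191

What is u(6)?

139

From u(1) = -1 and u(2) = 11: 1a + c = -1 and 4a + c = 11.
Subtracting: 3a = 12, so a = 4; then c = -1 − 4·1 = -5.
So u(x) = 4x² − 5, and u(6) = 139.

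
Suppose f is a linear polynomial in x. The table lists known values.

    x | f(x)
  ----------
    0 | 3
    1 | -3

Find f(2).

-9

Write f(x) = ax + b; the 2 given values yield a linear system in the 2 coefficients.
Solving, f(x) = -6x + 3.
Then f(2) = -9.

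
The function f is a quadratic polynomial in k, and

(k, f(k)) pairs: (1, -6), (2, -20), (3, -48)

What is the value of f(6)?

-216

Write f(k) = ak² + bk + c; the 3 given values yield a linear system in the 3 coefficients.
Solving, f(k) = -7k² + 7k - 6.
Then f(6) = -216.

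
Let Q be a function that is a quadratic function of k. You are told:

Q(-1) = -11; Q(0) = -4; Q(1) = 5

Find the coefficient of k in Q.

8

Write Q(k) = ak² + bk + c; the 3 given values yield a linear system in the 3 coefficients.
Solving, Q(k) = k² + 8k - 4.
The coefficient of k is 8.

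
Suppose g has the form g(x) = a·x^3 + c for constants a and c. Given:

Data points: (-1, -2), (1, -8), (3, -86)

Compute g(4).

From g(-1) = -2 and g(1) = -8: -1a + c = -2 and 1a + c = -8.
Subtracting: 2a = -6, so a = -3; then c = -2 − (-3)·(-1) = -5.
So g(x) = -3x³ − 5, and g(4) = -197.

-197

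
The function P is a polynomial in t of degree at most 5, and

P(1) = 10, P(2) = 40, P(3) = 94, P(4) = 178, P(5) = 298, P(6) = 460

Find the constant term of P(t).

-2

First differences: 30, 54, 84, 120, 162. Second differences: 24, 30, 36, 42. Third differences: 6, 6, 6.
Level-3 differences are constant, so P has degree 3.
Fitting a degree-3 polynomial gives P(t) = t³ + 6t² + 5t - 2.
The constant term is P(0) = -2.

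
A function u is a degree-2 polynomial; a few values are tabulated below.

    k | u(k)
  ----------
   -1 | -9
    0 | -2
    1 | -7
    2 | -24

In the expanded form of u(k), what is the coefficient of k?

1

First differences: 7, -5, -17. Second differences: -12, -12.
Level-2 differences are constant, so u has degree 2.
Fitting a degree-2 polynomial gives u(k) = -6k² + k - 2.
The coefficient of k is 1.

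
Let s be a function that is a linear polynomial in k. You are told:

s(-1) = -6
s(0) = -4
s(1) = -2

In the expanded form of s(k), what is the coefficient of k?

First differences: 2, 2.
Level-1 differences are constant, so s has degree 1.
Fitting a degree-1 polynomial gives s(k) = 2k - 4.
The coefficient of k is 2.

2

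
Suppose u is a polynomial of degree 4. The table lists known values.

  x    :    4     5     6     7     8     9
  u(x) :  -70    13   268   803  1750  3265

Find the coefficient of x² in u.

First differences: 83, 255, 535, 947, 1515. Second differences: 172, 280, 412, 568. Third differences: 108, 132, 156. Fourth differences: 24, 24.
Level-4 differences are constant, so u has degree 4.
Fitting a degree-4 polynomial gives u(x) = x^4 - 4x³ - 5x² + 3x - 2.
The coefficient of x² is -5.

-5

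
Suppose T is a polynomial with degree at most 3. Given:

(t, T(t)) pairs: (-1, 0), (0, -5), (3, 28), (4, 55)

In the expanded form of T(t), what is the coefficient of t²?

Write T(t) = at³ + bt² + ct + d; the 4 given values yield a linear system in the 4 coefficients.
Solving, the leading coefficient vanishes, and T(t) = 4t² - t - 5.
The coefficient of t² is 4.

4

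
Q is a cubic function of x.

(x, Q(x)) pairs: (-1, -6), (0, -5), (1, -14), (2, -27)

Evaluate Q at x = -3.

-62

Write Q(x) = ax³ + bx² + cx + d; the 4 given values yield a linear system in the 4 coefficients.
Solving, Q(x) = x³ - 5x² - 5x - 5.
Then Q(-3) = -62.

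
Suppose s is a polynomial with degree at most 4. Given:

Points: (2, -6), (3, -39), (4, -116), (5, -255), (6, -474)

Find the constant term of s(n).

0

First differences: -33, -77, -139, -219. Second differences: -44, -62, -80. Third differences: -18, -18.
Level-3 differences are constant, so s has degree 3.
Fitting a degree-3 polynomial gives s(n) = -3n³ + 5n² - n.
The constant term is s(0) = 0.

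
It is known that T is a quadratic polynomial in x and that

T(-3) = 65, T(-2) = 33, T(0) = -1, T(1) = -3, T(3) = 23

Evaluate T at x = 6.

Write T(x) = ax² + bx + c; the 5 given values yield a linear system in the 3 coefficients.
Solving, T(x) = 5x² - 7x - 1.
Then T(6) = 137.

137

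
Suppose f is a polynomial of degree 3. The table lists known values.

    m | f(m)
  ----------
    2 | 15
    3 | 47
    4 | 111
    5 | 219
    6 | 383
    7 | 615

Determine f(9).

1331

Write f(m) = am³ + bm² + cm + d; the 6 given values yield a linear system in the 4 coefficients.
Solving, f(m) = 2m³ - 2m² + 4m - 1.
Then f(9) = 1331.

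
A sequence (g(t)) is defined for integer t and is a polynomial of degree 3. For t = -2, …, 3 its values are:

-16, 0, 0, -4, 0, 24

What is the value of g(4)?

80

First differences: 16, 0, -4, 4, 24. Second differences: -16, -4, 8, 20. Third differences: 12, 12, 12.
Level-3 differences are constant, so g has degree 3.
Fitting a degree-3 polynomial gives g(t) = 2t³ - 2t² - 4t.
Then g(4) = 80.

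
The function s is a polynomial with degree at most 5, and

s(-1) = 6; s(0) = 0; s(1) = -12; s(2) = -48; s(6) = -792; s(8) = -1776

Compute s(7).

-1218

Write s(m) = am^5 + bm^4 + cm³ + dm² + em + p; the 6 given values yield a linear system in the 6 coefficients.
Solving, the top 2 coefficients vanish, and s(m) = -3m³ - 3m² - 6m.
Then s(7) = -1218.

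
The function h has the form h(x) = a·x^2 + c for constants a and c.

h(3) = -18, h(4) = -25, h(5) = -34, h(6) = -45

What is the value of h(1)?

From h(3) = -18 and h(4) = -25: 9a + c = -18 and 16a + c = -25.
Subtracting: 7a = -7, so a = -1; then c = -18 − (-1)·9 = -9.
So h(x) = -1x² − 9, and h(1) = -10.

-10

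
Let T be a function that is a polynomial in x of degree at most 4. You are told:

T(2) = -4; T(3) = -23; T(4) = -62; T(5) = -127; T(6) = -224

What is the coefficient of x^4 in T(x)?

0

First differences: -19, -39, -65, -97. Second differences: -20, -26, -32. Third differences: -6, -6.
Level-3 differences are constant, so T has degree 3.
Fitting a degree-3 polynomial gives T(x) = -x³ - x² + 5x - 2.
The coefficient of x^4 is 0.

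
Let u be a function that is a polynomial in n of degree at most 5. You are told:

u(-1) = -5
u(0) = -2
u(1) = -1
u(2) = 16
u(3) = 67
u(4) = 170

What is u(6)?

First differences: 3, 1, 17, 51, 103. Second differences: -2, 16, 34, 52. Third differences: 18, 18, 18.
Level-3 differences are constant, so u has degree 3.
Fitting a degree-3 polynomial gives u(n) = 3n³ - n² - n - 2.
Then u(6) = 604.

604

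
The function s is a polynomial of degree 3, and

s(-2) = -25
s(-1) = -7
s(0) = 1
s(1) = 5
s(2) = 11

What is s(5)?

Write s(x) = ax³ + bx² + cx + d; the 5 given values yield a linear system in the 4 coefficients.
Solving, s(x) = x³ - 2x² + 5x + 1.
Then s(5) = 101.

101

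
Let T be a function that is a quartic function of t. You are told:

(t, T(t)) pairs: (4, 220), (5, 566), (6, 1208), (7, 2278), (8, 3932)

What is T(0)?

Write T(t) = at^4 + bt³ + ct² + dt + e; the 5 given values yield a linear system in the 5 coefficients.
Solving, T(t) = t^4 - 3t² + 4t - 4.
The constant term is T(0) = -4.

-4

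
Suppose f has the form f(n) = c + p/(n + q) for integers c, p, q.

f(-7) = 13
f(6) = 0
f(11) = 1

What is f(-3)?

(f(n) − c)(n + q) = p for each data point; the three points give a linear system in c and q, then p follows.
Solving: c = 3, q = 4, p = -30, so f(n) = 3 − 30/(n + 4).
Then f(-3) = 3 − 30/1 = -27.

-27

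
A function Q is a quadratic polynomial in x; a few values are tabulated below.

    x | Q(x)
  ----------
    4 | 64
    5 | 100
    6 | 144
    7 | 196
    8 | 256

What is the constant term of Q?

First differences: 36, 44, 52, 60. Second differences: 8, 8, 8.
Level-2 differences are constant, so Q has degree 2.
Fitting a degree-2 polynomial gives Q(x) = 4x².
The constant term is Q(0) = 0.

0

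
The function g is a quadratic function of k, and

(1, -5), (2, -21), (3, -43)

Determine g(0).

5

Write g(k) = ak² + bk + c; the 3 given values yield a linear system in the 3 coefficients.
Solving, g(k) = -3k² - 7k + 5.
Then g(0) = 5.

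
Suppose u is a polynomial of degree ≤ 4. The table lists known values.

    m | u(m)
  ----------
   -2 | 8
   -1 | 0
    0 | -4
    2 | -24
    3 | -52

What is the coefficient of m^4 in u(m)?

Write u(m) = am^4 + bm³ + cm² + dm + e; the 5 given values yield a linear system in the 5 coefficients.
Solving, the leading coefficient vanishes, and u(m) = -m³ - m² - 4m - 4.
The coefficient of m^4 is 0.

0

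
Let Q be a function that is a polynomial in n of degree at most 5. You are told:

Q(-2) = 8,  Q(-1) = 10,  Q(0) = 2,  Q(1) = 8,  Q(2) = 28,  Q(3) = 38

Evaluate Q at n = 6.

First differences: 2, -8, 6, 20, 10. Second differences: -10, 14, 14, -10. Third differences: 24, 0, -24. Fourth differences: -24, -24.
Level-4 differences are constant, so Q has degree 4.
Fitting a degree-4 polynomial gives Q(n) = -n^4 + 2n³ + 8n² - 3n + 2.
Then Q(6) = -592.

-592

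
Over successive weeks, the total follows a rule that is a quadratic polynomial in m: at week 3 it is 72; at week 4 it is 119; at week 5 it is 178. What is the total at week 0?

Write the value at m as P(m).
Write P(m) = am² + bm + c; the 3 given values yield a linear system in the 3 coefficients.
Solving, P(m) = 6m² + 5m + 3.
Then P(0) = 3.

3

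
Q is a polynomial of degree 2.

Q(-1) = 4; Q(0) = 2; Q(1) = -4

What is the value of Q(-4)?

-14

Write Q(x) = ax² + bx + c; the 3 given values yield a linear system in the 3 coefficients.
Solving, Q(x) = -2x² - 4x + 2.
Then Q(-4) = -14.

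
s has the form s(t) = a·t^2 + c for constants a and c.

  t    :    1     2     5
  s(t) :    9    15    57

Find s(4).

39

From s(1) = 9 and s(2) = 15: 1a + c = 9 and 4a + c = 15.
Subtracting: 3a = 6, so a = 2; then c = 9 − 2·1 = 7.
So s(t) = 2t² + 7, and s(4) = 39.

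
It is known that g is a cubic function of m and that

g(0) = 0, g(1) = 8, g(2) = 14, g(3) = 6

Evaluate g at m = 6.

-222

Write g(m) = am³ + bm² + cm + d; the 4 given values yield a linear system in the 4 coefficients.
Solving, g(m) = -2m³ + 5m² + 5m.
Then g(6) = -222.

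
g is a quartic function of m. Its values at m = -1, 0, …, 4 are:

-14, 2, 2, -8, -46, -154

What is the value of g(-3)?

-238

Write g(m) = am^4 + bm³ + cm² + dm + e; the 6 given values yield a linear system in the 5 coefficients.
Solving, g(m) = -m^4 + 3m³ - 7m² + 5m + 2.
Then g(-3) = -238.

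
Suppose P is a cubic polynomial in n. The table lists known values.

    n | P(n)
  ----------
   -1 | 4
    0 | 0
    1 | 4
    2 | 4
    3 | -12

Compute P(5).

Write P(n) = an³ + bn² + cn + d; the 5 given values yield a linear system in the 4 coefficients.
Solving, P(n) = -2n³ + 4n² + 2n.
Then P(5) = -140.

-140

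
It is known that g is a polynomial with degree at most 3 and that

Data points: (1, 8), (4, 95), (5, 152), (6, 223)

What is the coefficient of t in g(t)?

-6

Write g(t) = at³ + bt² + ct + d; the 4 given values yield a linear system in the 4 coefficients.
Solving, the leading coefficient vanishes, and g(t) = 7t² - 6t + 7.
The coefficient of t is -6.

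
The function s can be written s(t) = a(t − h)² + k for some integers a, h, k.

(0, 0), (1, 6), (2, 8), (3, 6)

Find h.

2

First differences 6, 2, -2; second difference -4 = 2a, so a = -2.
Expanding, the t-coefficient is −2ah = 4h; matching it to the data gives h = 2, and then k = 8.
So s(t) = -2(t − 2)² + 8.
Hence h = 2.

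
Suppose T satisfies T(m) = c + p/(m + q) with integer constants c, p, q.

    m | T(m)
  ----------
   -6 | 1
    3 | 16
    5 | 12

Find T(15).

(T(m) − c)(m + q) = p for each data point; the three points give a linear system in c and q, then p follows.
Solving: c = 6, q = 0, p = 30, so T(m) = 6 + 30/(m + 0).
Then T(15) = 6 + 30/15 = 8.

8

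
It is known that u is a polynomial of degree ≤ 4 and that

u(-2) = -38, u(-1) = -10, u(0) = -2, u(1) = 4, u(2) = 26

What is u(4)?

First differences: 28, 8, 6, 22. Second differences: -20, -2, 16. Third differences: 18, 18.
Level-3 differences are constant, so u has degree 3.
Fitting a degree-3 polynomial gives u(n) = 3n³ - n² + 4n - 2.
Then u(4) = 190.

190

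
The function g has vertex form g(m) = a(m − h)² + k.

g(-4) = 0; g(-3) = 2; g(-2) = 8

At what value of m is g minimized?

First differences 2, 6; second difference 4 = 2a, so a = 2.
Expanding, the m-coefficient is −2ah = -4h; matching it to the data gives h = -4, and then k = 0.
So g(m) = 2(m + 4)² + 0.
Hence h = -4.

-4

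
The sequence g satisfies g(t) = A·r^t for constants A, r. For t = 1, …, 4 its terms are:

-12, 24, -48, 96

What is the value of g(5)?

Consecutive ratio: 24/(-12) = -2, and -48/24 = -2, so r = -2.
Then A·(-2)^1 = -12 gives A = 6, and g(t) = 6·(-2)^t.
g(5) = 6·(-2)^5 = -192.

-192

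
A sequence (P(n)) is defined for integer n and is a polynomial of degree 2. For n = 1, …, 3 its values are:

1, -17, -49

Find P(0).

5

Write P(n) = an² + bn + c; the 3 given values yield a linear system in the 3 coefficients.
Solving, P(n) = -7n² + 3n + 5.
Then P(0) = 5.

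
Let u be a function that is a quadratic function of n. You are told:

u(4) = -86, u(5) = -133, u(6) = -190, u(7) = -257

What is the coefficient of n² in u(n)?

-5

First differences: -47, -57, -67. Second differences: -10, -10.
Level-2 differences are constant, so u has degree 2.
Fitting a degree-2 polynomial gives u(n) = -5n² - 2n + 2.
The coefficient of n² is -5.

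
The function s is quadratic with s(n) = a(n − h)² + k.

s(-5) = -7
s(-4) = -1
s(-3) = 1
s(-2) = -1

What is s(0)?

First differences 6, 2, -2; second difference -4 = 2a, so a = -2.
Expanding, the n-coefficient is −2ah = 4h; matching it to the data gives h = -3, and then k = 1.
So s(n) = -2(n + 3)² + 1.
s(0) = -2·3² + 1 = -17.

-17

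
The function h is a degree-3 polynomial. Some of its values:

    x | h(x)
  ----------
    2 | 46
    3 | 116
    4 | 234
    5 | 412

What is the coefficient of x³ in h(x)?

2

Write h(x) = ax³ + bx² + cx + d; the 4 given values yield a linear system in the 4 coefficients.
Solving, h(x) = 2x³ + 6x² + 2x + 2.
The coefficient of x³ is 2.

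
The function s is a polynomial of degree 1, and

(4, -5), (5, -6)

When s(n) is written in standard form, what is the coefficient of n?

-1

Write s(n) = an + b; the 2 given values yield a linear system in the 2 coefficients.
Solving, s(n) = -n - 1.
The coefficient of n is -1.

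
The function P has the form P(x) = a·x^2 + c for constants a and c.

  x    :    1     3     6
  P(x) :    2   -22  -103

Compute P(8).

-187

From P(1) = 2 and P(3) = -22: 1a + c = 2 and 9a + c = -22.
Subtracting: 8a = -24, so a = -3; then c = 2 − (-3)·1 = 5.
So P(x) = -3x² + 5, and P(8) = -187.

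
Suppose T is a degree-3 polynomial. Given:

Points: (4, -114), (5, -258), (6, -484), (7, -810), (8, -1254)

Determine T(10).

-2568

First differences: -144, -226, -326, -444. Second differences: -82, -100, -118. Third differences: -18, -18.
Level-3 differences are constant, so T has degree 3.
Fitting a degree-3 polynomial gives T(n) = -3n³ + 4n² + 3n + 2.
Then T(10) = -2568.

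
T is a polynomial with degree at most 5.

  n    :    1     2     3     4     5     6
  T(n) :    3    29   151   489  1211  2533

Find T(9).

12979

Write T(n) = an^5 + bn^4 + cn³ + dn² + en + p; the 6 given values yield a linear system in the 6 coefficients.
Solving, the leading coefficient vanishes, and T(n) = 2n^4 - 2n² + 2n + 1.
Then T(9) = 12979.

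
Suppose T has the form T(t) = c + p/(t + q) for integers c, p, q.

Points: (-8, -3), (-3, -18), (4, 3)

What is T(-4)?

-9

(T(t) − c)(t + q) = p for each data point; the three points give a linear system in c and q, then p follows.
Solving: c = 0, q = 2, p = 18, so T(t) = 18/(t + 2).
Then T(-4) = 0 + 18/(-2) = -9.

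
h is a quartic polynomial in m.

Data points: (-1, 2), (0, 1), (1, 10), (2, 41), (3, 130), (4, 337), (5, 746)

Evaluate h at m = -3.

First differences: -1, 9, 31, 89, 207, 409. Second differences: 10, 22, 58, 118, 202. Third differences: 12, 36, 60, 84. Fourth differences: 24, 24, 24.
Level-4 differences are constant, so h has degree 4.
Fitting a degree-4 polynomial gives h(m) = m^4 + 4m² + 4m + 1.
Then h(-3) = 106.

106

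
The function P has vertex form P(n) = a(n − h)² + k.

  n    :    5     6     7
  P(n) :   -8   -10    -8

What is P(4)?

-2

First differences -2, 2; second difference 4 = 2a, so a = 2.
Expanding, the n-coefficient is −2ah = -4h; matching it to the data gives h = 6, and then k = -10.
So P(n) = 2(n − 6)² − 10.
P(4) = 2·(-2)² − 10 = -2.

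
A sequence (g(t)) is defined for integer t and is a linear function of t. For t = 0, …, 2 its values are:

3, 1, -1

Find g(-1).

First differences: -2, -2.
Level-1 differences are constant, so g has degree 1.
Fitting a degree-1 polynomial gives g(t) = -2t + 3.
Then g(-1) = 5.

5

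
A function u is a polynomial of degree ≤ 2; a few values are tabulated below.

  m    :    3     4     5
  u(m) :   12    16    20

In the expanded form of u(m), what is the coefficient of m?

4

First differences: 4, 4.
Level-1 differences are constant, so u has degree 1.
Fitting a degree-1 polynomial gives u(m) = 4m.
The coefficient of m is 4.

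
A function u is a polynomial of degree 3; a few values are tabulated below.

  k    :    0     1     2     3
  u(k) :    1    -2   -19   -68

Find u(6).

Write u(k) = ak³ + bk² + ck + d; the 4 given values yield a linear system in the 4 coefficients.
Solving, u(k) = -3k³ + 2k² - 2k + 1.
Then u(6) = -587.

-587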